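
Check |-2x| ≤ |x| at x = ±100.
x = 100: LHS = |-2·100| = |-200| = 200, RHS = |100| = 100; 200 ≤ 100 — FAILS
x = -100: LHS = |-2·(-100)| = |200| = 200, RHS = |-100| = 100; 200 ≤ 100 — FAILS

Answer: No, fails for both x = 100 and x = -100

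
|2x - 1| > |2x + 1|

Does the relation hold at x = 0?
x = 0: LHS = |2·0 - 1| = |-1| = 1, RHS = |2·0 + 1| = |1| = 1; 1 > 1 — FAILS

The relation fails at x = 0, so x = 0 is a counterexample.

Answer: No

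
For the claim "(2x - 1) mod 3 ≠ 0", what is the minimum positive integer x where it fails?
Testing positive integers:
x = 1: LHS = (2·1 - 1) mod 3 = 1 mod 3 = 1; 1 ≠ 0 — holds
x = 2: LHS = (2·2 - 1) mod 3 = 3 mod 3 = 0; 0 ≠ 0 — FAILS  ← smallest positive counterexample

Answer: x = 2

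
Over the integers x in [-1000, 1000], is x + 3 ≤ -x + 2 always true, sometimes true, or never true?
Holds at x = -1: LHS = (-1) + 3 = 2, RHS = -(-1) + 2 = 3; 2 ≤ 3 — holds
Fails at x = 0: LHS = 0 + 3 = 3, RHS = -0 + 2 = 2; 3 ≤ 2 — FAILS
It is satisfied by some integers in the range but not all.

Answer: Sometimes true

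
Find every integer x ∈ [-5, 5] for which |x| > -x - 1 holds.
Over all integers in [-5, 5], LHS − RHS is smallest at x = 0, where it equals 1:
x = 0: LHS = |0| = 0, RHS = -0 - 1 = -1; 0 > -1 — holds
At the ends of the range:
x = -5: LHS = |-5| = 5, RHS = -(-5) - 1 = 4; 5 > 4 — holds
x = 5: LHS = |5| = 5, RHS = -5 - 1 = -6; 5 > -6 — holds
Hence LHS − RHS is never zero or negative, i.e. LHS > RHS throughout, so the relation holds for every integer in [-5, 5].

Answer: All integers in [-5, 5]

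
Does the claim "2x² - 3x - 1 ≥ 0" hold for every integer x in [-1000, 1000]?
The claim fails at x = 0:
x = 0: LHS = 2·0² - 3·0 - 1 = -1; -1 ≥ 0 — FAILS

Because a single integer refutes it, the statement is false.

Answer: False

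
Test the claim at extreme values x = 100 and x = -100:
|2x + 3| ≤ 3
x = 100: LHS = |2·100 + 3| = |203| = 203; 203 ≤ 3 — FAILS
x = -100: LHS = |2·(-100) + 3| = |-197| = 197; 197 ≤ 3 — FAILS

Answer: No, fails for both x = 100 and x = -100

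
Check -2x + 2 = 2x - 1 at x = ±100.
x = 100: LHS = -2·100 + 2 = -198, RHS = 2·100 - 1 = 199; -198 = 199 — FAILS
x = -100: LHS = -2·(-100) + 2 = 202, RHS = 2·(-100) - 1 = -201; 202 = -201 — FAILS

Answer: No, fails for both x = 100 and x = -100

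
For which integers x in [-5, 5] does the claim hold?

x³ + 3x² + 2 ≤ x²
Holds for: {-5, -4, -3}
Fails for: {-2, -1, 0, 1, 2, 3, 4, 5}

Answer: {-5, -4, -3}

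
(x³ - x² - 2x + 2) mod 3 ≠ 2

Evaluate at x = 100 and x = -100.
x = 100: LHS = (100³ - 100² - 2·100 + 2) mod 3 = 989802 mod 3 = 0; 0 ≠ 2 — holds
x = -100: LHS = ((-100)³ - (-100)² - 2·(-100) + 2) mod 3 = (-1009798) mod 3 = 2; 2 ≠ 2 — FAILS

Answer: Partially: holds for x = 100, fails for x = -100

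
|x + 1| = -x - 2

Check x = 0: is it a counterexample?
Substitute x = 0 into the relation:
x = 0: LHS = |0 + 1| = |1| = 1, RHS = -0 - 2 = -2; 1 = -2 — FAILS

Since the claim fails at x = 0, this value is a counterexample.

Answer: Yes, x = 0 is a counterexample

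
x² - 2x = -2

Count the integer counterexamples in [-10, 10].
Counterexamples in [-10, 10]: {-10, -9, -8, -7, -6, -5, -4, -3, -2, -1, 0, 1, 2, 3, 4, 5, 6, 7, 8, 9, 10}.

Counting them gives 21 values.

Answer: 21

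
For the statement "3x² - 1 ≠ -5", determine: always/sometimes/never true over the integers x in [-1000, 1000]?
Over all integers in [-1000, 1000], LHS − RHS is always positive; it is smallest at x = 0, where it equals 4:
x = 0: LHS = 3·0² - 1 = -1; -1 ≠ -5 — holds
At the ends of the range:
x = -1000: LHS = 3·(-1000)² - 1 = 2999999; 2999999 ≠ -5 — holds
x = 1000: LHS = 3·1000² - 1 = 2999999; 2999999 ≠ -5 — holds
Hence LHS − RHS is never 0, i.e. the two sides are never equal, so the relation holds for every integer in [-1000, 1000].

No counterexample exists.

Answer: Always true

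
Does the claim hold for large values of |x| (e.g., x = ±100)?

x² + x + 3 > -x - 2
x = 100: LHS = 100² + 100 + 3 = 10103, RHS = -100 - 2 = -102; 10103 > -102 — holds
x = -100: LHS = (-100)² + (-100) + 3 = 9903, RHS = -(-100) - 2 = 98; 9903 > 98 — holds

Answer: Yes, holds for both x = 100 and x = -100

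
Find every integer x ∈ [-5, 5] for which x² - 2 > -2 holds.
Holds for: {-5, -4, -3, -2, -1, 1, 2, 3, 4, 5}
Fails for: {0}

Answer: {-5, -4, -3, -2, -1, 1, 2, 3, 4, 5}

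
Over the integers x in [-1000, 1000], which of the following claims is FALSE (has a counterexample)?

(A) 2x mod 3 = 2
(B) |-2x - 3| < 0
(A) x = 0: LHS = (2·0) mod 3 = 0 mod 3 = 0; 0 = 2 — FAILS
(B) x = 0: LHS = |-2·0 - 3| = |-3| = 3; 3 < 0 — FAILS

Answer: Both A and B are false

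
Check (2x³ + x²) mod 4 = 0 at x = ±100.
x = 100: LHS = (2·100³ + 100²) mod 4 = 2010000 mod 4 = 0; 0 = 0 — holds
x = -100: LHS = (2·(-100)³ + (-100)²) mod 4 = (-1990000) mod 4 = 0; 0 = 0 — holds

Answer: Yes, holds for both x = 100 and x = -100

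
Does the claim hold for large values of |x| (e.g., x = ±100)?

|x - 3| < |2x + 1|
x = 100: LHS = |100 - 3| = |97| = 97, RHS = |2·100 + 1| = |201| = 201; 97 < 201 — holds
x = -100: LHS = |(-100) - 3| = |-103| = 103, RHS = |2·(-100) + 1| = |-199| = 199; 103 < 199 — holds

Answer: Yes, holds for both x = 100 and x = -100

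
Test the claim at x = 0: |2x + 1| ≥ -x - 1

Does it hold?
x = 0: LHS = |2·0 + 1| = |1| = 1, RHS = -0 - 1 = -1; 1 ≥ -1 — holds

The relation is satisfied at x = 0.

Answer: Yes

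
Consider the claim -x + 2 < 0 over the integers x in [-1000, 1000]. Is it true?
The claim fails at x = 0:
x = 0: LHS = -0 + 2 = 2; 2 < 0 — FAILS

Because a single integer refutes it, the statement is false.

Answer: False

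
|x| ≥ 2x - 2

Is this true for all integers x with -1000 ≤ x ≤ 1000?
The claim fails at x = 3:
x = 3: LHS = |3| = 3, RHS = 2·3 - 2 = 4; 3 ≥ 4 — FAILS

Because a single integer refutes it, the statement is false.

Answer: False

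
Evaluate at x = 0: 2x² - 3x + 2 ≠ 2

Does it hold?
x = 0: LHS = 2·0² - 3·0 + 2 = 2; 2 ≠ 2 — FAILS

The relation fails at x = 0, so x = 0 is a counterexample.

Answer: No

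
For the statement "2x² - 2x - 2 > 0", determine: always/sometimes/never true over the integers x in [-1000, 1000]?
Holds at x = -1: LHS = 2·(-1)² - 2·(-1) - 2 = 2; 2 > 0 — holds
Fails at x = 0: LHS = 2·0² - 2·0 - 2 = -2; -2 > 0 — FAILS
It is satisfied by some integers in the range but not all.

Answer: Sometimes true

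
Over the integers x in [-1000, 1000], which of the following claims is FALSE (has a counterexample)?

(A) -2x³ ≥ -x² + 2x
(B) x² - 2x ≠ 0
(A) x = 1: LHS = -2·1³ = -2, RHS = -1² + 2·1 = 1; -2 ≥ 1 — FAILS
(B) x = 0: LHS = 0² - 2·0 = 0; 0 ≠ 0 — FAILS

Answer: Both A and B are false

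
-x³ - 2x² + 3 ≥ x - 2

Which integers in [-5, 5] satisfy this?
Holds for: {-5, -4, -3, -2, -1, 0, 1}
Fails for: {2, 3, 4, 5}

Answer: {-5, -4, -3, -2, -1, 0, 1}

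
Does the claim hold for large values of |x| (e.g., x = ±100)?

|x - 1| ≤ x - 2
x = 100: LHS = |100 - 1| = |99| = 99, RHS = 100 - 2 = 98; 99 ≤ 98 — FAILS
x = -100: LHS = |(-100) - 1| = |-101| = 101, RHS = (-100) - 2 = -102; 101 ≤ -102 — FAILS

Answer: No, fails for both x = 100 and x = -100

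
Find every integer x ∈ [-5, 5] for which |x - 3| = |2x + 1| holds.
Holds for: {-4}
Fails for: {-5, -3, -2, -1, 0, 1, 2, 3, 4, 5}

Answer: {-4}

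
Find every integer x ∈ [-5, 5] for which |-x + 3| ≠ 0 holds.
Holds for: {-5, -4, -3, -2, -1, 0, 1, 2, 4, 5}
Fails for: {3}

Answer: {-5, -4, -3, -2, -1, 0, 1, 2, 4, 5}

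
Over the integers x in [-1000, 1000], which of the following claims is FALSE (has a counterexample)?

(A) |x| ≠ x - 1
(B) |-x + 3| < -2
(A) Over all integers in [-1000, 1000], LHS − RHS is always positive; it is smallest at x = 0, where it equals 1:
x = 0: LHS = |0| = 0, RHS = 0 - 1 = -1; 0 ≠ -1 — holds
At the ends of the range:
x = -1000: LHS = |-1000| = 1000, RHS = (-1000) - 1 = -1001; 1000 ≠ -1001 — holds
x = 1000: LHS = |1000| = 1000, RHS = 1000 - 1 = 999; 1000 ≠ 999 — holds
Hence LHS − RHS is never 0, i.e. the two sides are never equal, so the relation holds for every integer in [-1000, 1000].

(B) x = 0: LHS = |-0 + 3| = |3| = 3; 3 < -2 — FAILS

Only (B) has a counterexample.

Answer: B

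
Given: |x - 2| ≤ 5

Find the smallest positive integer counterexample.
Testing positive integers:
(x = 1 through x = 2 all satisfy the relation; showing from x = 3.)
x = 3: LHS = |3 - 2| = |1| = 1; 1 ≤ 5 — holds
x = 4: LHS = |4 - 2| = |2| = 2; 2 ≤ 5 — holds
x = 5: LHS = |5 - 2| = |3| = 3; 3 ≤ 5 — holds
x = 6: LHS = |6 - 2| = |4| = 4; 4 ≤ 5 — holds
x = 7: LHS = |7 - 2| = |5| = 5; 5 ≤ 5 — holds
x = 8: LHS = |8 - 2| = |6| = 6; 6 ≤ 5 — FAILS  ← smallest positive counterexample

Answer: x = 8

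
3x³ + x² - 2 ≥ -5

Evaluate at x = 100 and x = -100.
x = 100: LHS = 3·100³ + 100² - 2 = 3009998; 3009998 ≥ -5 — holds
x = -100: LHS = 3·(-100)³ + (-100)² - 2 = -2990002; -2990002 ≥ -5 — FAILS

Answer: Partially: holds for x = 100, fails for x = -100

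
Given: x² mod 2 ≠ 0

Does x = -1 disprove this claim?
Substitute x = -1 into the relation:
x = -1: LHS = ((-1)²) mod 2 = 1 mod 2 = 1; 1 ≠ 0 — holds

The claim holds here, so x = -1 is not a counterexample. (A counterexample exists elsewhere, e.g. x = 0.)

Answer: No, x = -1 is not a counterexample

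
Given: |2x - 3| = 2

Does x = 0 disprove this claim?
Substitute x = 0 into the relation:
x = 0: LHS = |2·0 - 3| = |-3| = 3; 3 = 2 — FAILS

Since the claim fails at x = 0, this value is a counterexample.

Answer: Yes, x = 0 is a counterexample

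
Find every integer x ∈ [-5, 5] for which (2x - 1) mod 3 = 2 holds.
Holds for: {-3, 0, 3}
Fails for: {-5, -4, -2, -1, 1, 2, 4, 5}

Answer: {-3, 0, 3}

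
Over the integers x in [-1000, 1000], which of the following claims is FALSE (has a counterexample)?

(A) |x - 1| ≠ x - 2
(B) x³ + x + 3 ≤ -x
(A) Over all integers in [-1000, 1000], LHS − RHS is always positive; it is smallest at x = 1, where it equals 1:
x = 1: LHS = |1 - 1| = |0| = 0, RHS = 1 - 2 = -1; 0 ≠ -1 — holds
At the ends of the range:
x = -1000: LHS = |(-1000) - 1| = |-1001| = 1001, RHS = (-1000) - 2 = -1002; 1001 ≠ -1002 — holds
x = 1000: LHS = |1000 - 1| = |999| = 999, RHS = 1000 - 2 = 998; 999 ≠ 998 — holds
Hence LHS − RHS is never 0, i.e. the two sides are never equal, so the relation holds for every integer in [-1000, 1000].

(B) x = 0: LHS = 0³ + 0 + 3 = 3, RHS = -0 = 0; 3 ≤ 0 — FAILS

Only (B) has a counterexample.

Answer: B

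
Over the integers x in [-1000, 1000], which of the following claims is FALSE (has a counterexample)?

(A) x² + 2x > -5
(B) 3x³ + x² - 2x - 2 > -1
(A) Over all integers in [-1000, 1000], LHS − RHS is smallest at x = -1, where it equals 4:
x = -1: LHS = (-1)² + 2·(-1) = -1; -1 > -5 — holds
At the ends of the range:
x = -1000: LHS = (-1000)² + 2·(-1000) = 998000; 998000 > -5 — holds
x = 1000: LHS = 1000² + 2·1000 = 1002000; 1002000 > -5 — holds
Hence LHS − RHS is never zero or negative, i.e. LHS > RHS throughout, so the relation holds for every integer in [-1000, 1000].

(B) x = 0: LHS = 3·0³ + 0² - 2·0 - 2 = -2; -2 > -1 — FAILS

Only (B) has a counterexample.

Answer: B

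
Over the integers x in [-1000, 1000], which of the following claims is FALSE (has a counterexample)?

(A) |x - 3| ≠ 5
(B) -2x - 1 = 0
(A) x = -2: LHS = |(-2) - 3| = |-5| = 5; 5 ≠ 5 — FAILS
(B) x = 0: LHS = -2·0 - 1 = -1; -1 = 0 — FAILS

Answer: Both A and B are false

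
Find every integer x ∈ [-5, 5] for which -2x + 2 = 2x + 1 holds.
Track d = LHS − RHS over the integers in [-5, 5]. Equality would need d = 0, but d changes sign only between consecutive integers, jumping over 0:
x = 0: LHS = -2·0 + 2 = 2, RHS = 2·0 + 1 = 1; 2 = 1 — FAILS  (d = 1)
x = 1: LHS = -2·1 + 2 = 0, RHS = 2·1 + 1 = 3; 0 = 3 — FAILS  (d = -3)
Away from these crossings d keeps a constant sign, and checking every integer in [-5, 5] confirms d ≠ 0 throughout. Hence the two sides are never equal, so the claimed relation (=) fails for every integer in [-5, 5].

Answer: None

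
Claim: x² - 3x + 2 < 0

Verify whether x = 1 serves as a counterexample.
Substitute x = 1 into the relation:
x = 1: LHS = 1² - 3·1 + 2 = 0; 0 < 0 — FAILS

Since the claim fails at x = 1, this value is a counterexample.

Answer: Yes, x = 1 is a counterexample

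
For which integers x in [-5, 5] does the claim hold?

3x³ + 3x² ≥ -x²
Holds for: {-1, 0, 1, 2, 3, 4, 5}
Fails for: {-5, -4, -3, -2}

Answer: {-1, 0, 1, 2, 3, 4, 5}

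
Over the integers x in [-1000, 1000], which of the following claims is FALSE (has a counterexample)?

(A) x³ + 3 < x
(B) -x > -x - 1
(A) x = 0: LHS = 0³ + 3 = 3; 3 < 0 — FAILS

(B) Over all integers in [-1000, 1000], LHS − RHS is smallest at x = 0, where it equals 1:
x = 0: LHS = -0 = 0, RHS = -0 - 1 = -1; 0 > -1 — holds
At the ends of the range:
x = -1000: LHS = -(-1000) = 1000, RHS = -(-1000) - 1 = 999; 1000 > 999 — holds
x = 1000: RHS = -1000 - 1 = -1001; -1000 > -1001 — holds
Hence LHS − RHS is never zero or negative, i.e. LHS > RHS throughout, so the relation holds for every integer in [-1000, 1000].

Only (A) has a counterexample.

Answer: A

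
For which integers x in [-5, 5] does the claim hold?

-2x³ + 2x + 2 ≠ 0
Track d = LHS − RHS over the integers in [-5, 5]. Equality would need d = 0, but d changes sign only between consecutive integers, jumping over 0:
x = 1: LHS = -2·1³ + 2·1 + 2 = 2; 2 ≠ 0 — holds  (d = 2)
x = 2: LHS = -2·2³ + 2·2 + 2 = -10; -10 ≠ 0 — holds  (d = -10)
Away from these crossings d keeps a constant sign, and checking every integer in [-5, 5] confirms d ≠ 0 throughout. Hence the two sides are never equal, so the relation holds for every integer in [-5, 5].

Answer: All integers in [-5, 5]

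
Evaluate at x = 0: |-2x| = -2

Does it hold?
x = 0: LHS = |-2·0| = |0| = 0; 0 = -2 — FAILS

The relation fails at x = 0, so x = 0 is a counterexample.

Answer: No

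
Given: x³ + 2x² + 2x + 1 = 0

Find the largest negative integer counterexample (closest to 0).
Testing negative integers from -1 downward:
x = -1: LHS = (-1)³ + 2·(-1)² + 2·(-1) + 1 = 0; 0 = 0 — holds
x = -2: LHS = (-2)³ + 2·(-2)² + 2·(-2) + 1 = -3; -3 = 0 — FAILS  ← closest negative counterexample to 0

Answer: x = -2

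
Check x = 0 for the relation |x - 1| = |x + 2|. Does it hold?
x = 0: LHS = |0 - 1| = |-1| = 1, RHS = |0 + 2| = |2| = 2; 1 = 2 — FAILS

The relation fails at x = 0, so x = 0 is a counterexample.

Answer: No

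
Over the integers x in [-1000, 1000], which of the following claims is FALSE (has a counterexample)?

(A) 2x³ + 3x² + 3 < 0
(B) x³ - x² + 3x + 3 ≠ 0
(A) x = 0: LHS = 2·0³ + 3·0² + 3 = 3; 3 < 0 — FAILS

(B) Track d = LHS − RHS over the integers in [-1000, 1000]. Equality would need d = 0, but d changes sign only between consecutive integers, jumping over 0:
x = -1: LHS = (-1)³ - (-1)² + 3·(-1) + 3 = -2; -2 ≠ 0 — holds  (d = -2)
x = 0: LHS = 0³ - 0² + 3·0 + 3 = 3; 3 ≠ 0 — holds  (d = 3)
Away from these crossings d keeps a constant sign, and checking every integer in [-1000, 1000] confirms d ≠ 0 throughout. Hence the two sides are never equal, so the relation holds for every integer in [-1000, 1000].

Only (A) has a counterexample.

Answer: A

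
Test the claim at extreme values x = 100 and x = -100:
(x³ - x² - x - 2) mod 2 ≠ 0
x = 100: LHS = (100³ - 100² - 100 - 2) mod 2 = 989898 mod 2 = 0; 0 ≠ 0 — FAILS
x = -100: LHS = ((-100)³ - (-100)² - (-100) - 2) mod 2 = (-1009902) mod 2 = 0; 0 ≠ 0 — FAILS

Answer: No, fails for both x = 100 and x = -100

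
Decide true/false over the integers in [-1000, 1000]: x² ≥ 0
Over all integers in [-1000, 1000], LHS − RHS is smallest at x = 0, where it equals 0:
x = 0: LHS = 0² = 0; 0 ≥ 0 — holds
At the ends of the range:
x = -1000: LHS = (-1000)² = 1000000; 1000000 ≥ 0 — holds
x = 1000: LHS = 1000² = 1000000; 1000000 ≥ 0 — holds
Hence LHS − RHS is never negative, i.e. LHS ≥ RHS throughout, so the relation holds for every integer in [-1000, 1000].

No counterexample exists.

Answer: True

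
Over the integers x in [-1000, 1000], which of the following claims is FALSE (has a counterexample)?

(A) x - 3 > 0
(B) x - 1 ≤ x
(A) x = 0: LHS = 0 - 3 = -3; -3 > 0 — FAILS

(B) Over all integers in [-1000, 1000], LHS − RHS is largest at x = 0, where it equals -1:
x = 0: LHS = 0 - 1 = -1; -1 ≤ 0 — holds
At the ends of the range:
x = -1000: LHS = (-1000) - 1 = -1001; -1001 ≤ -1000 — holds
x = 1000: LHS = 1000 - 1 = 999; 999 ≤ 1000 — holds
Hence LHS − RHS is never positive, i.e. LHS ≤ RHS throughout, so the relation holds for every integer in [-1000, 1000].

Only (A) has a counterexample.

Answer: A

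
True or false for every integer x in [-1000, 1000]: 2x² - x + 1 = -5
The claim fails at x = 0:
x = 0: LHS = 2·0² - 0 + 1 = 1; 1 = -5 — FAILS

Because a single integer refutes it, the statement is false.

Answer: False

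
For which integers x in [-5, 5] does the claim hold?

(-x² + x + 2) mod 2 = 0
For a polynomial with integer coefficients, its value mod 2 depends only on x mod 2, so it suffices to check one representative of each residue class, x = 0, 1:
x = 0: LHS = (-0² + 0 + 2) mod 2 = 2 mod 2 = 0; 0 = 0 — holds
x = 1: LHS = (-1² + 1 + 2) mod 2 = 2 mod 2 = 0; 0 = 0 — holds
The relation holds in every residue class, so the relation holds for every integer in [-5, 5].

Answer: All integers in [-5, 5]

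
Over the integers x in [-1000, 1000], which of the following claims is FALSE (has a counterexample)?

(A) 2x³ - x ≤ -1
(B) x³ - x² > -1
(A) x = 0: LHS = 2·0³ - 0 = 0; 0 ≤ -1 — FAILS
(B) x = -1: LHS = (-1)³ - (-1)² = -2; -2 > -1 — FAILS

Answer: Both A and B are false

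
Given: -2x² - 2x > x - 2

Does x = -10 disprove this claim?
Substitute x = -10 into the relation:
x = -10: LHS = -2·(-10)² - 2·(-10) = -180, RHS = (-10) - 2 = -12; -180 > -12 — FAILS

Since the claim fails at x = -10, this value is a counterexample.

Answer: Yes, x = -10 is a counterexample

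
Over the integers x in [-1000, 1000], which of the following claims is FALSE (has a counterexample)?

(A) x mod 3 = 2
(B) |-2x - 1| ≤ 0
(A) x = 0: LHS = 0 mod 3 = 0; 0 = 2 — FAILS
(B) x = 0: LHS = |-2·0 - 1| = |-1| = 1; 1 ≤ 0 — FAILS

Answer: Both A and B are false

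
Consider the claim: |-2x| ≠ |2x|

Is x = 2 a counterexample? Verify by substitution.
Substitute x = 2 into the relation:
x = 2: LHS = |-2·2| = |-4| = 4, RHS = |2·2| = |4| = 4; 4 ≠ 4 — FAILS

Since the claim fails at x = 2, this value is a counterexample.

Answer: Yes, x = 2 is a counterexample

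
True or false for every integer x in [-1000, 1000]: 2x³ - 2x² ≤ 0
The claim fails at x = 2:
x = 2: LHS = 2·2³ - 2·2² = 8; 8 ≤ 0 — FAILS

Because a single integer refutes it, the statement is false.

Answer: False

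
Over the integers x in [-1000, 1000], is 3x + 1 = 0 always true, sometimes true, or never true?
Track d = LHS − RHS over the integers in [-1000, 1000]. Equality would need d = 0, but d changes sign only between consecutive integers, jumping over 0:
x = -1: LHS = 3·(-1) + 1 = -2; -2 = 0 — FAILS  (d = -2)
x = 0: LHS = 3·0 + 1 = 1; 1 = 0 — FAILS  (d = 1)
Away from these crossings d keeps a constant sign, and checking every integer in [-1000, 1000] confirms d ≠ 0 throughout. Hence the two sides are never equal, so the claimed relation (=) fails for every integer in [-1000, 1000].

No integer in the range satisfies it.

Answer: Never true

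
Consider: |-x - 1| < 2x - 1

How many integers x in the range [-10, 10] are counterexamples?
Counterexamples in [-10, 10]: {-10, -9, -8, -7, -6, -5, -4, -3, -2, -1, 0, 1, 2}.

Counting them gives 13 values.

Answer: 13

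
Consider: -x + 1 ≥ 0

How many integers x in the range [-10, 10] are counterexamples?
Counterexamples in [-10, 10]: {2, 3, 4, 5, 6, 7, 8, 9, 10}.

Counting them gives 9 values.

Answer: 9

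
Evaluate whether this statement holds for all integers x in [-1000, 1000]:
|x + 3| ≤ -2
The claim fails at x = 0:
x = 0: LHS = |0 + 3| = |3| = 3; 3 ≤ -2 — FAILS

Because a single integer refutes it, the statement is false.

Answer: False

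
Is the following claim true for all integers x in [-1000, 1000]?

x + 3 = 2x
The claim fails at x = 0:
x = 0: LHS = 0 + 3 = 3, RHS = 2·0 = 0; 3 = 0 — FAILS

Because a single integer refutes it, the statement is false.

Answer: False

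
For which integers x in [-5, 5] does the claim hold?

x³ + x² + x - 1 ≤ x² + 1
Holds for: {-5, -4, -3, -2, -1, 0, 1}
Fails for: {2, 3, 4, 5}

Answer: {-5, -4, -3, -2, -1, 0, 1}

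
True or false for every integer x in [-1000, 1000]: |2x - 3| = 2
The claim fails at x = 0:
x = 0: LHS = |2·0 - 3| = |-3| = 3; 3 = 2 — FAILS

Because a single integer refutes it, the statement is false.

Answer: False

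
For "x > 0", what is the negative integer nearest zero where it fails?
Testing negative integers from -1 downward:
x = -1: -1 > 0 — FAILS  ← closest negative counterexample to 0

Answer: x = -1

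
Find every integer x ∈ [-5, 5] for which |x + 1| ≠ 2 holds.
Holds for: {-5, -4, -2, -1, 0, 2, 3, 4, 5}
Fails for: {-3, 1}

Answer: {-5, -4, -2, -1, 0, 2, 3, 4, 5}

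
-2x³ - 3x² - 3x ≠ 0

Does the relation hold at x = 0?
x = 0: LHS = -2·0³ - 3·0² - 3·0 = 0; 0 ≠ 0 — FAILS

The relation fails at x = 0, so x = 0 is a counterexample.

Answer: No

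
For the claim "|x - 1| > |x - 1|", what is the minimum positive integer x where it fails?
Testing positive integers:
x = 1: LHS = |1 - 1| = |0| = 0, RHS = |1 - 1| = |0| = 0; 0 > 0 — FAILS  ← smallest positive counterexample

Answer: x = 1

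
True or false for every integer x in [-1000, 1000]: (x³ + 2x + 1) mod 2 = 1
The claim fails at x = 1:
x = 1: LHS = (1³ + 2·1 + 1) mod 2 = 4 mod 2 = 0; 0 = 1 — FAILS

Because a single integer refutes it, the statement is false.

Answer: False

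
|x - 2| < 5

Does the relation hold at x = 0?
x = 0: LHS = |0 - 2| = |-2| = 2; 2 < 5 — holds

The relation is satisfied at x = 0.

Answer: Yes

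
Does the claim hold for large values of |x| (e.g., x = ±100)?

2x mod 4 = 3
x = 100: LHS = (2·100) mod 4 = 200 mod 4 = 0; 0 = 3 — FAILS
x = -100: LHS = (2·(-100)) mod 4 = (-200) mod 4 = 0; 0 = 3 — FAILS

Answer: No, fails for both x = 100 and x = -100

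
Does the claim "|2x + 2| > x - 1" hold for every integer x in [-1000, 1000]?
Over all integers in [-1000, 1000], LHS − RHS is smallest at x = -1, where it equals 2:
x = -1: LHS = |2·(-1) + 2| = |0| = 0, RHS = (-1) - 1 = -2; 0 > -2 — holds
At the ends of the range:
x = -1000: LHS = |2·(-1000) + 2| = |-1998| = 1998, RHS = (-1000) - 1 = -1001; 1998 > -1001 — holds
x = 1000: LHS = |2·1000 + 2| = |2002| = 2002, RHS = 1000 - 1 = 999; 2002 > 999 — holds
Hence LHS − RHS is never zero or negative, i.e. LHS > RHS throughout, so the relation holds for every integer in [-1000, 1000].

No counterexample exists.

Answer: True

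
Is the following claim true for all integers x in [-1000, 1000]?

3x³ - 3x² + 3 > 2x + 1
The claim fails at x = 1:
x = 1: LHS = 3·1³ - 3·1² + 3 = 3, RHS = 2·1 + 1 = 3; 3 > 3 — FAILS

Because a single integer refutes it, the statement is false.

Answer: False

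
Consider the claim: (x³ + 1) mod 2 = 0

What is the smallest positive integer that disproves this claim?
Testing positive integers:
x = 1: LHS = (1³ + 1) mod 2 = 2 mod 2 = 0; 0 = 0 — holds
x = 2: LHS = (2³ + 1) mod 2 = 9 mod 2 = 1; 1 = 0 — FAILS  ← smallest positive counterexample

Answer: x = 2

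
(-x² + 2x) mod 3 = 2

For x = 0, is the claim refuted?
Substitute x = 0 into the relation:
x = 0: LHS = (-0² + 2·0) mod 3 = 0 mod 3 = 0; 0 = 2 — FAILS

Since the claim fails at x = 0, this value is a counterexample.

Answer: Yes, x = 0 is a counterexample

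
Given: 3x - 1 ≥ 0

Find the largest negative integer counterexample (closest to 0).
Testing negative integers from -1 downward:
x = -1: LHS = 3·(-1) - 1 = -4; -4 ≥ 0 — FAILS  ← closest negative counterexample to 0

Answer: x = -1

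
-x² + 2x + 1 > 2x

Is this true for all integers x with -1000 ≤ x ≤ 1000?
The claim fails at x = 1:
x = 1: LHS = -1² + 2·1 + 1 = 2, RHS = 2·1 = 2; 2 > 2 — FAILS

Because a single integer refutes it, the statement is false.

Answer: False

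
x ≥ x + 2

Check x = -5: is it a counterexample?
Substitute x = -5 into the relation:
x = -5: RHS = (-5) + 2 = -3; -5 ≥ -3 — FAILS

Since the claim fails at x = -5, this value is a counterexample.

Answer: Yes, x = -5 is a counterexample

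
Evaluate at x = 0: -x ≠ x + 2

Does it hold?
x = 0: LHS = -0 = 0, RHS = 0 + 2 = 2; 0 ≠ 2 — holds

The relation is satisfied at x = 0.

Answer: Yes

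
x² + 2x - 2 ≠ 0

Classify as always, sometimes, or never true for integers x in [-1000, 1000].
Track d = LHS − RHS over the integers in [-1000, 1000]. Equality would need d = 0, but d changes sign only between consecutive integers, jumping over 0:
x = -3: LHS = (-3)² + 2·(-3) - 2 = 1; 1 ≠ 0 — holds  (d = 1)
x = -2: LHS = (-2)² + 2·(-2) - 2 = -2; -2 ≠ 0 — holds  (d = -2)
x = 0: LHS = 0² + 2·0 - 2 = -2; -2 ≠ 0 — holds  (d = -2)
x = 1: LHS = 1² + 2·1 - 2 = 1; 1 ≠ 0 — holds  (d = 1)
Away from these crossings d keeps a constant sign, and checking every integer in [-1000, 1000] confirms d ≠ 0 throughout. Hence the two sides are never equal, so the relation holds for every integer in [-1000, 1000].

No counterexample exists.

Answer: Always true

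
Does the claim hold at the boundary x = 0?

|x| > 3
x = 0: LHS = |0| = 0; 0 > 3 — FAILS

The relation fails at x = 0, so x = 0 is a counterexample.

Answer: No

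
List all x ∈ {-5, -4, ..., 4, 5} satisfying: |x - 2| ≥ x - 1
Holds for: {-5, -4, -3, -2, -1, 0, 1}
Fails for: {2, 3, 4, 5}

Answer: {-5, -4, -3, -2, -1, 0, 1}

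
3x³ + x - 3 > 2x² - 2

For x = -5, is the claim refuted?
Substitute x = -5 into the relation:
x = -5: LHS = 3·(-5)³ + (-5) - 3 = -383, RHS = 2·(-5)² - 2 = 48; -383 > 48 — FAILS

Since the claim fails at x = -5, this value is a counterexample.

Answer: Yes, x = -5 is a counterexample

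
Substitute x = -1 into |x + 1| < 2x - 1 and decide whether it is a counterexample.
Substitute x = -1 into the relation:
x = -1: LHS = |(-1) + 1| = |0| = 0, RHS = 2·(-1) - 1 = -3; 0 < -3 — FAILS

Since the claim fails at x = -1, this value is a counterexample.

Answer: Yes, x = -1 is a counterexample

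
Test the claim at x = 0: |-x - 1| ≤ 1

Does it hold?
x = 0: LHS = |-0 - 1| = |-1| = 1; 1 ≤ 1 — holds

The relation is satisfied at x = 0.

Answer: Yes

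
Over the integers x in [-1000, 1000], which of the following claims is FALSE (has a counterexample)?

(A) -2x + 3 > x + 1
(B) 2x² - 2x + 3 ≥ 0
(A) x = 1: LHS = -2·1 + 3 = 1, RHS = 1 + 1 = 2; 1 > 2 — FAILS

(B) Over all integers in [-1000, 1000], LHS − RHS is smallest at x = 0, where it equals 3:
x = 0: LHS = 2·0² - 2·0 + 3 = 3; 3 ≥ 0 — holds
At the ends of the range:
x = -1000: LHS = 2·(-1000)² - 2·(-1000) + 3 = 2002003; 2002003 ≥ 0 — holds
x = 1000: LHS = 2·1000² - 2·1000 + 3 = 1998003; 1998003 ≥ 0 — holds
Hence LHS − RHS is never negative, i.e. LHS ≥ RHS throughout, so the relation holds for every integer in [-1000, 1000].

Only (A) has a counterexample.

Answer: A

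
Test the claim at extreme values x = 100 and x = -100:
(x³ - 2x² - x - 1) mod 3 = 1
x = 100: LHS = (100³ - 2·100² - 100 - 1) mod 3 = 979899 mod 3 = 0; 0 = 1 — FAILS
x = -100: LHS = ((-100)³ - 2·(-100)² - (-100) - 1) mod 3 = (-1019901) mod 3 = 0; 0 = 1 — FAILS

Answer: No, fails for both x = 100 and x = -100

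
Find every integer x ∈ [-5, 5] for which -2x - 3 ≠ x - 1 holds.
Track d = LHS − RHS over the integers in [-5, 5]. Equality would need d = 0, but d changes sign only between consecutive integers, jumping over 0:
x = -1: LHS = -2·(-1) - 3 = -1, RHS = (-1) - 1 = -2; -1 ≠ -2 — holds  (d = 1)
x = 0: LHS = -2·0 - 3 = -3, RHS = 0 - 1 = -1; -3 ≠ -1 — holds  (d = -2)
Away from these crossings d keeps a constant sign, and checking every integer in [-5, 5] confirms d ≠ 0 throughout. Hence the two sides are never equal, so the relation holds for every integer in [-5, 5].

Answer: All integers in [-5, 5]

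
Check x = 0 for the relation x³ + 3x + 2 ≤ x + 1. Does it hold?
x = 0: LHS = 0³ + 3·0 + 2 = 2, RHS = 0 + 1 = 1; 2 ≤ 1 — FAILS

The relation fails at x = 0, so x = 0 is a counterexample.

Answer: No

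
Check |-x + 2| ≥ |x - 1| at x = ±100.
x = 100: LHS = |-100 + 2| = |-98| = 98, RHS = |100 - 1| = |99| = 99; 98 ≥ 99 — FAILS
x = -100: LHS = |-(-100) + 2| = |102| = 102, RHS = |(-100) - 1| = |-101| = 101; 102 ≥ 101 — holds

Answer: Partially: fails for x = 100, holds for x = -100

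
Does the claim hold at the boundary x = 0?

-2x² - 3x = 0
x = 0: LHS = -2·0² - 3·0 = 0; 0 = 0 — holds

The relation is satisfied at x = 0.

Answer: Yes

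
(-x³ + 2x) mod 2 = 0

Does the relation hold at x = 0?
x = 0: LHS = (-0³ + 2·0) mod 2 = 0 mod 2 = 0; 0 = 0 — holds

The relation is satisfied at x = 0.

Answer: Yes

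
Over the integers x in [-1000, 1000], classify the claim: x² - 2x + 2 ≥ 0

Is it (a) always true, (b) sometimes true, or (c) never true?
Over all integers in [-1000, 1000], LHS − RHS is smallest at x = 1, where it equals 1:
x = 1: LHS = 1² - 2·1 + 2 = 1; 1 ≥ 0 — holds
At the ends of the range:
x = -1000: LHS = (-1000)² - 2·(-1000) + 2 = 1002002; 1002002 ≥ 0 — holds
x = 1000: LHS = 1000² - 2·1000 + 2 = 998002; 998002 ≥ 0 — holds
Hence LHS − RHS is never negative, i.e. LHS ≥ RHS throughout, so the relation holds for every integer in [-1000, 1000].

No counterexample exists.

Answer: Always true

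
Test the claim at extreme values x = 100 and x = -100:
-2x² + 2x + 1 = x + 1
x = 100: LHS = -2·100² + 2·100 + 1 = -19799, RHS = 100 + 1 = 101; -19799 = 101 — FAILS
x = -100: LHS = -2·(-100)² + 2·(-100) + 1 = -20199, RHS = (-100) + 1 = -99; -20199 = -99 — FAILS

Answer: No, fails for both x = 100 and x = -100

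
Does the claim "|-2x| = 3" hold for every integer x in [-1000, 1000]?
The claim fails at x = 0:
x = 0: LHS = |-2·0| = |0| = 0; 0 = 3 — FAILS

Because a single integer refutes it, the statement is false.

Answer: False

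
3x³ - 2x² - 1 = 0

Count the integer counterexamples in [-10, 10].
Counterexamples in [-10, 10]: {-10, -9, -8, -7, -6, -5, -4, -3, -2, -1, 0, 2, 3, 4, 5, 6, 7, 8, 9, 10}.

Counting them gives 20 values.

Answer: 20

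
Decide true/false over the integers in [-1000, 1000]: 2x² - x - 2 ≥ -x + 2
The claim fails at x = 0:
x = 0: LHS = 2·0² - 0 - 2 = -2, RHS = -0 + 2 = 2; -2 ≥ 2 — FAILS

Because a single integer refutes it, the statement is false.

Answer: False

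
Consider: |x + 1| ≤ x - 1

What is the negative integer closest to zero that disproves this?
Testing negative integers from -1 downward:
x = -1: LHS = |(-1) + 1| = |0| = 0, RHS = (-1) - 1 = -2; 0 ≤ -2 — FAILS  ← closest negative counterexample to 0

Answer: x = -1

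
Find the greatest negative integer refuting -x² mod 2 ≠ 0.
Testing negative integers from -1 downward:
x = -1: LHS = (-(-1)²) mod 2 = (-1) mod 2 = 1; 1 ≠ 0 — holds
x = -2: LHS = (-(-2)²) mod 2 = (-4) mod 2 = 0; 0 ≠ 0 — FAILS  ← closest negative counterexample to 0

Answer: x = -2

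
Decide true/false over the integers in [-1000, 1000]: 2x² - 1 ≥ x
The claim fails at x = 0:
x = 0: LHS = 2·0² - 1 = -1; -1 ≥ 0 — FAILS

Because a single integer refutes it, the statement is false.

Answer: False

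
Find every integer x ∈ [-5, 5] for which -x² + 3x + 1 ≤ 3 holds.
Over all integers in [-5, 5], LHS − RHS is largest at x = 1, where it equals 0:
x = 1: LHS = -1² + 3·1 + 1 = 3; 3 ≤ 3 — holds
At the ends of the range:
x = -5: LHS = -(-5)² + 3·(-5) + 1 = -39; -39 ≤ 3 — holds
x = 5: LHS = -5² + 3·5 + 1 = -9; -9 ≤ 3 — holds
Hence LHS − RHS is never positive, i.e. LHS ≤ RHS throughout, so the relation holds for every integer in [-5, 5].

Answer: All integers in [-5, 5]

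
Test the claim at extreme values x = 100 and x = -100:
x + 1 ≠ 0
x = 100: LHS = 100 + 1 = 101; 101 ≠ 0 — holds
x = -100: LHS = (-100) + 1 = -99; -99 ≠ 0 — holds

Answer: Yes, holds for both x = 100 and x = -100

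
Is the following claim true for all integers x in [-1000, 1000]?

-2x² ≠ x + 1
Over all integers in [-1000, 1000], LHS − RHS is always negative; it is closest to 0 at x = 0, where it equals -1:
x = 0: LHS = -2·0² = 0, RHS = 0 + 1 = 1; 0 ≠ 1 — holds
At the ends of the range:
x = -1000: LHS = -2·(-1000)² = -2000000, RHS = (-1000) + 1 = -999; -2000000 ≠ -999 — holds
x = 1000: LHS = -2·1000² = -2000000, RHS = 1000 + 1 = 1001; -2000000 ≠ 1001 — holds
Hence LHS − RHS is never 0, i.e. the two sides are never equal, so the relation holds for every integer in [-1000, 1000].

No counterexample exists.

Answer: True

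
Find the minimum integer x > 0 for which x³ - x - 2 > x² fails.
Testing positive integers:
x = 1: LHS = 1³ - 1 - 2 = -2, RHS = 1² = 1; -2 > 1 — FAILS  ← smallest positive counterexample

Answer: x = 1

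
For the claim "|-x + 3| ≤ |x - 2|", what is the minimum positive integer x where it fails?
Testing positive integers:
x = 1: LHS = |-1 + 3| = |2| = 2, RHS = |1 - 2| = |-1| = 1; 2 ≤ 1 — FAILS  ← smallest positive counterexample

Answer: x = 1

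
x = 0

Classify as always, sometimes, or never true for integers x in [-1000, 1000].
Holds at x = 0: 0 = 0 — holds
Fails at x = 1: 1 = 0 — FAILS
It is satisfied by some integers in the range but not all.

Answer: Sometimes true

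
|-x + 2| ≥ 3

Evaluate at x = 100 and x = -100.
x = 100: LHS = |-100 + 2| = |-98| = 98; 98 ≥ 3 — holds
x = -100: LHS = |-(-100) + 2| = |102| = 102; 102 ≥ 3 — holds

Answer: Yes, holds for both x = 100 and x = -100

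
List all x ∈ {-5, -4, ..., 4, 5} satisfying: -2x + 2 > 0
Holds for: {-5, -4, -3, -2, -1, 0}
Fails for: {1, 2, 3, 4, 5}

Answer: {-5, -4, -3, -2, -1, 0}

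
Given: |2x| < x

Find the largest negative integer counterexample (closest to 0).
Testing negative integers from -1 downward:
x = -1: LHS = |2·(-1)| = |-2| = 2; 2 < -1 — FAILS  ← closest negative counterexample to 0

Answer: x = -1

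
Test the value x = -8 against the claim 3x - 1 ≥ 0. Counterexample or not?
Substitute x = -8 into the relation:
x = -8: LHS = 3·(-8) - 1 = -25; -25 ≥ 0 — FAILS

Since the claim fails at x = -8, this value is a counterexample.

Answer: Yes, x = -8 is a counterexample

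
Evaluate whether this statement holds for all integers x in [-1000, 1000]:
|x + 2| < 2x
The claim fails at x = 0:
x = 0: LHS = |0 + 2| = |2| = 2, RHS = 2·0 = 0; 2 < 0 — FAILS

Because a single integer refutes it, the statement is false.

Answer: False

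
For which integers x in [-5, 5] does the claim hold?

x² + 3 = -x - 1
Over all integers in [-5, 5], LHS − RHS is always positive; it is smallest at x = 0, where it equals 4:
x = 0: LHS = 0² + 3 = 3, RHS = -0 - 1 = -1; 3 = -1 — FAILS
At the ends of the range:
x = -5: LHS = (-5)² + 3 = 28, RHS = -(-5) - 1 = 4; 28 = 4 — FAILS
x = 5: LHS = 5² + 3 = 28, RHS = -5 - 1 = -6; 28 = -6 — FAILS
Hence LHS − RHS is never 0, i.e. the two sides are never equal, so the claimed relation (=) fails for every integer in [-5, 5].

Answer: None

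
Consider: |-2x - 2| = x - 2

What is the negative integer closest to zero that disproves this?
Testing negative integers from -1 downward:
x = -1: LHS = |-2·(-1) - 2| = |0| = 0, RHS = (-1) - 2 = -3; 0 = -3 — FAILS  ← closest negative counterexample to 0

Answer: x = -1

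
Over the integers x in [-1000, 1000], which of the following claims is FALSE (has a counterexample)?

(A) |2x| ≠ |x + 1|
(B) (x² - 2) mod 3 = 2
(A) x = 1: LHS = |2·1| = |2| = 2, RHS = |1 + 1| = |2| = 2; 2 ≠ 2 — FAILS
(B) x = 0: LHS = (0² - 2) mod 3 = (-2) mod 3 = 1; 1 = 2 — FAILS

Answer: Both A and B are false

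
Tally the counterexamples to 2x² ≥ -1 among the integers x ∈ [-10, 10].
Over all integers in [-10, 10], LHS − RHS is smallest at x = 0, where it equals 1:
x = 0: LHS = 2·0² = 0; 0 ≥ -1 — holds
At the ends of the range:
x = -10: LHS = 2·(-10)² = 200; 200 ≥ -1 — holds
x = 10: LHS = 2·10² = 200; 200 ≥ -1 — holds
Hence LHS − RHS is never negative, i.e. LHS ≥ RHS throughout, so the relation holds for every integer in [-10, 10].

No counterexample appears in that range.

Answer: 0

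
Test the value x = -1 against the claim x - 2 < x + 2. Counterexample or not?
Substitute x = -1 into the relation:
x = -1: LHS = (-1) - 2 = -3, RHS = (-1) + 2 = 1; -3 < 1 — holds

The relation holds at x = -1, so it is not a counterexample.

Answer: No, x = -1 is not a counterexample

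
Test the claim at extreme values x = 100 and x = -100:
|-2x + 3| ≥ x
x = 100: LHS = |-2·100 + 3| = |-197| = 197; 197 ≥ 100 — holds
x = -100: LHS = |-2·(-100) + 3| = |203| = 203; 203 ≥ -100 — holds

Answer: Yes, holds for both x = 100 and x = -100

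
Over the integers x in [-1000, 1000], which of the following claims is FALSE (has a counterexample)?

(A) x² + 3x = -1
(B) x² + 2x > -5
(A) x = 0: LHS = 0² + 3·0 = 0; 0 = -1 — FAILS

(B) Over all integers in [-1000, 1000], LHS − RHS is smallest at x = -1, where it equals 4:
x = -1: LHS = (-1)² + 2·(-1) = -1; -1 > -5 — holds
At the ends of the range:
x = -1000: LHS = (-1000)² + 2·(-1000) = 998000; 998000 > -5 — holds
x = 1000: LHS = 1000² + 2·1000 = 1002000; 1002000 > -5 — holds
Hence LHS − RHS is never zero or negative, i.e. LHS > RHS throughout, so the relation holds for every integer in [-1000, 1000].

Only (A) has a counterexample.

Answer: A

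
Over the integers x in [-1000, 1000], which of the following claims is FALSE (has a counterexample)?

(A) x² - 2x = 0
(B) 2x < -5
(A) x = 1: LHS = 1² - 2·1 = -1; -1 = 0 — FAILS
(B) x = 0: LHS = 2·0 = 0; 0 < -5 — FAILS

Answer: Both A and B are false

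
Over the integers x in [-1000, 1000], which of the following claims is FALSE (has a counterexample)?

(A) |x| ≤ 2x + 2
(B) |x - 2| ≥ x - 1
(A) x = -1: LHS = |-1| = 1, RHS = 2·(-1) + 2 = 0; 1 ≤ 0 — FAILS
(B) x = 2: LHS = |2 - 2| = |0| = 0, RHS = 2 - 1 = 1; 0 ≥ 1 — FAILS

Answer: Both A and B are false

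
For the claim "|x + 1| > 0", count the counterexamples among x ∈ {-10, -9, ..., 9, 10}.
Counterexamples in [-10, 10]: {-1}.

Counting them gives 1 values.

Answer: 1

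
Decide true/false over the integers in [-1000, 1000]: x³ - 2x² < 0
The claim fails at x = 0:
x = 0: LHS = 0³ - 2·0² = 0; 0 < 0 — FAILS

Because a single integer refutes it, the statement is false.

Answer: False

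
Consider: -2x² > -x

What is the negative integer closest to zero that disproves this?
Testing negative integers from -1 downward:
x = -1: LHS = -2·(-1)² = -2, RHS = -(-1) = 1; -2 > 1 — FAILS  ← closest negative counterexample to 0

Answer: x = -1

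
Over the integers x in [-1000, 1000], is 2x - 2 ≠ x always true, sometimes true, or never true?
Holds at x = 0: LHS = 2·0 - 2 = -2; -2 ≠ 0 — holds
Fails at x = 2: LHS = 2·2 - 2 = 2; 2 ≠ 2 — FAILS
It is satisfied by some integers in the range but not all.

Answer: Sometimes true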